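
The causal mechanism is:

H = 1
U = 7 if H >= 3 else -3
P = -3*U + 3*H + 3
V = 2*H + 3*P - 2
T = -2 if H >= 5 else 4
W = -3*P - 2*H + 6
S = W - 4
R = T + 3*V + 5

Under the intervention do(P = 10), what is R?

The intervention breaks the incoming arrows to P: P = -3*U + 3*H + 3 no longer applies, and P = 10.
V = 2*H + 3*P - 2  [with H=1, P=10]  = 30
T = -2 if H >= 5 else 4  [with H=1]  = 4
R = T + 3*V + 5  [with T=4, V=30]  = 99

99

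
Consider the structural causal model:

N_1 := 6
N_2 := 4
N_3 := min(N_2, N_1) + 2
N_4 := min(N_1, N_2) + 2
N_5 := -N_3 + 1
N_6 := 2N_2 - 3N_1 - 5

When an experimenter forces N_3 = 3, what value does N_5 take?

-2

do(N_3=3) replaces the equation N_3 := min(N_2, N_1) + 2 with the constant N_3 = 3.
N_5 = -N_3 + 1  [with N_3=3]  = -2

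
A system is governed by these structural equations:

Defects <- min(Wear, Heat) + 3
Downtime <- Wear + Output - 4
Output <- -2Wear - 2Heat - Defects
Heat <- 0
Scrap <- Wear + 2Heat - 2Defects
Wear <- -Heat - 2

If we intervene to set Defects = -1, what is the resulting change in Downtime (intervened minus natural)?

2

The intervention breaks the incoming arrows to Defects: Defects <- min(Wear, Heat) + 3 no longer applies, and Defects = -1.
Wear = -Heat - 2  [with Heat=0]  = -2
Output = -2Wear - 2Heat - Defects  [with Wear=-2, Heat=0, Defects=-1]  = 5
Downtime = Wear + Output - 4  [with Wear=-2, Output=5]  = -1
Without intervention: Wear = -Heat - 2  [with Heat=0]  = -2; Defects = min(Wear, Heat) + 3  [with Wear=-2, Heat=0]  = 1; Output = -2Wear - 2Heat - Defects  [with Wear=-2, Heat=0, Defects=1]  = 3; Downtime = Wear + Output - 4  [with Wear=-2, Output=3]  = -3.
Change = -1 − (-3) = 2.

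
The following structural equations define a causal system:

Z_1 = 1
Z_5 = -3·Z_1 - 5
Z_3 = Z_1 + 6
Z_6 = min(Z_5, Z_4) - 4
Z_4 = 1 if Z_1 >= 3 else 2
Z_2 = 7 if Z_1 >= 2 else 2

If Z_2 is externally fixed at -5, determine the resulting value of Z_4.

2

Under do(Z_2=-5), the mechanism Z_2 = 7 if Z_1 >= 2 else 2 is discarded; Z_2 is fixed at -5.
Since Z_4 is not a descendant of the intervened variable, it is unaffected.
Z_4 = 1 if Z_1 >= 3 else 2  [with Z_1=1]  = 2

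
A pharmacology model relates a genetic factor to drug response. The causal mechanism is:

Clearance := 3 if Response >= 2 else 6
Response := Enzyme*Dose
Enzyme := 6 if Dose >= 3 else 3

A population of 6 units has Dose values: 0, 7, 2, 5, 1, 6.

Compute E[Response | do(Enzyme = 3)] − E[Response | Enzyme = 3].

7.5

Every unit gets Enzyme=3 under the intervention. Response values become 0, 21, 6, 15, 3, 18; E[Response|do(Enzyme=3)] = 10.5.
E[Response|Enzyme=3] averages over only the 3 units with Enzyme=3 (Dose = 0, 2, 1): Response = 0, 6, 3, mean 3.
Difference = 10.5 − 3 = 7.5.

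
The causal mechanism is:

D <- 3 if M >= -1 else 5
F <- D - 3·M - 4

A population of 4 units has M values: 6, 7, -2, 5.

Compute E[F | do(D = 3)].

-13

do(D=3) breaks D's dependence on M. With D=3 fixed, F across the units is -19, -22, 5, -16, mean -13.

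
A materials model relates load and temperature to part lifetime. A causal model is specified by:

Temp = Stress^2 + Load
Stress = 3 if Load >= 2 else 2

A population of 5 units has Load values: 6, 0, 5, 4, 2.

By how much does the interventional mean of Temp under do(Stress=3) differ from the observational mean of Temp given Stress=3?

do(Stress=3) breaks Stress's dependence on Load. With Stress=3 fixed, Temp across the units is 15, 9, 14, 13, 11, mean 12.4.
E[Temp|Stress=3] averages over only the 4 units with Stress=3 (Load = 6, 5, 4, 2): Temp = 15, 14, 13, 11, mean 13.25.
Difference = 12.4 − 13.25 = -0.85.

-0.85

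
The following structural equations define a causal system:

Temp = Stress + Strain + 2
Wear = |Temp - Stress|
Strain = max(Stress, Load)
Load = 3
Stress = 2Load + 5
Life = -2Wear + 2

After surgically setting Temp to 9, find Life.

-2

Under do(Temp=9), the mechanism Temp = Stress + Strain + 2 is discarded; Temp is fixed at 9.
Stress = 2Load + 5  [with Load=3]  = 11
Wear = |Temp - Stress|  [with Temp=9, Stress=11]  = 2
Life = -2Wear + 2  [with Wear=2]  = -2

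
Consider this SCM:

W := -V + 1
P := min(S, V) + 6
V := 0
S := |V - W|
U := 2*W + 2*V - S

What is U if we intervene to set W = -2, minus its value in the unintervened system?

-7

do(W=-2) replaces the equation W := -V + 1 with the constant W = -2.
S = |V - W|  [with V=0, W=-2]  = 2
U = 2*W + 2*V - S  [with W=-2, V=0, S=2]  = -6
Without intervention: W = -V + 1  [with V=0]  = 1; S = |V - W|  [with V=0, W=1]  = 1; U = 2*W + 2*V - S  [with W=1, V=0, S=1]  = 1.
Change = -6 − 1 = -7.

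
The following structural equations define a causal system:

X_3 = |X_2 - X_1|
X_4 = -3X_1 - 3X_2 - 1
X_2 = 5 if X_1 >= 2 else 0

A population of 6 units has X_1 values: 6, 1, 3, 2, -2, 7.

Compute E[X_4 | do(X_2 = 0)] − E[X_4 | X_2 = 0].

Under do(X_2=0), X_2's equation is replaced by X_2=0 for every unit. Per-unit X_4: -19, -4, -10, -7, 5, -22. Mean = -9.5.
Conditioning on X_2=0 selects the 2 unit(s) with X_1 ∈ {1, -2}. Their X_4 values: -4, 5. Mean = 0.5.
Difference = -9.5 − 0.5 = -10.

-10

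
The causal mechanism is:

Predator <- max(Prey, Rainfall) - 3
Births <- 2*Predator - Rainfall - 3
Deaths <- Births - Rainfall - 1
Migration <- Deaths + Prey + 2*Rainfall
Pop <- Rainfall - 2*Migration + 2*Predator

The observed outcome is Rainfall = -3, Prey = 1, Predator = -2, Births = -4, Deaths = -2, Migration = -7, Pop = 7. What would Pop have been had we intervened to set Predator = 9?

The intervention breaks the incoming arrows to Predator: Predator <- max(Prey, Rainfall) - 3 no longer applies, and Predator = 9.
Births = 2*Predator - Rainfall - 3  [with Predator=9, Rainfall=-3]  = 18
Deaths = Births - Rainfall - 1  [with Births=18, Rainfall=-3]  = 20
Migration = Deaths + Prey + 2*Rainfall  [with Deaths=20, Prey=1, Rainfall=-3]  = 15
Pop = Rainfall - 2*Migration + 2*Predator  [with Rainfall=-3, Migration=15, Predator=9]  = -15

-15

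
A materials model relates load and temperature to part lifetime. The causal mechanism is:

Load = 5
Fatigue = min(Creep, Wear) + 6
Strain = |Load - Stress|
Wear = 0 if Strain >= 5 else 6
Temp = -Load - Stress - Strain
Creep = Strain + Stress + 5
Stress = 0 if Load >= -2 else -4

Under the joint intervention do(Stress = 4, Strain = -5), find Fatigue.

10

Under do(Stress = 4, Strain = -5), each intervened variable's structural equation is replaced by its fixed value.
Creep = Strain + Stress + 5  [with Strain=-5, Stress=4]  = 4
Wear = 0 if Strain >= 5 else 6  [with Strain=-5]  = 6
Fatigue = min(Creep, Wear) + 6  [with Creep=4, Wear=6]  = 10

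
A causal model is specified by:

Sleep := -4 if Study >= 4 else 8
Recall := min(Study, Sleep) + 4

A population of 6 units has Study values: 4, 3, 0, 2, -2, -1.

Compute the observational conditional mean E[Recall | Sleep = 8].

4.4

E[Recall|Sleep=8] averages over only the 5 units with Sleep=8 (Study = 3, 0, 2, -2, -1): Recall = 7, 4, 6, 2, 3, mean 4.4.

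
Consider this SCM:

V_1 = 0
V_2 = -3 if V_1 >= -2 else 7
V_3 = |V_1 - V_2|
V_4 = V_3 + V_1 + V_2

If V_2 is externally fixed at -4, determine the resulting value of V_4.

0

Under do(V_2=-4), the mechanism V_2 = -3 if V_1 >= -2 else 7 is discarded; V_2 is fixed at -4.
V_3 = |V_1 - V_2|  [with V_1=0, V_2=-4]  = 4
V_4 = V_3 + V_1 + V_2  [with V_3=4, V_1=0, V_2=-4]  = 0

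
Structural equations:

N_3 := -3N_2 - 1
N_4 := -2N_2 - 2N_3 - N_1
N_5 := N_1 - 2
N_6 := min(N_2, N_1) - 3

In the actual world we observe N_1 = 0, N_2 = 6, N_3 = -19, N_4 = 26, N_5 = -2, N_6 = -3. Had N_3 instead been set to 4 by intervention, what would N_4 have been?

-20

The intervention breaks the incoming arrows to N_3: N_3 := -3N_2 - 1 no longer applies, and N_3 = 4.
N_4 = -2N_2 - 2N_3 - N_1  [with N_2=6, N_3=4, N_1=0]  = -20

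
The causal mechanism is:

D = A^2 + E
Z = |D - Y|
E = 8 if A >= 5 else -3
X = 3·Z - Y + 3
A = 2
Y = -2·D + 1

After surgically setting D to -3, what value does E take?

-3

Under do(D=-3), the mechanism D = A^2 + E is discarded; D is fixed at -3.
Since E is not a descendant of the intervened variable, it is unaffected.
E = 8 if A >= 5 else -3  [with A=2]  = -3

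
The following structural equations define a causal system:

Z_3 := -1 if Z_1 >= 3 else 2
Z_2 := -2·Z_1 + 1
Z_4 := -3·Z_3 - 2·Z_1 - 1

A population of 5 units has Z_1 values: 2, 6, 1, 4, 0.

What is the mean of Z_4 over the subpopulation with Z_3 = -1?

Conditioning on Z_3=-1 selects the 2 unit(s) with Z_1 ∈ {6, 4}. Their Z_4 values: -10, -6. Mean = -8.

-8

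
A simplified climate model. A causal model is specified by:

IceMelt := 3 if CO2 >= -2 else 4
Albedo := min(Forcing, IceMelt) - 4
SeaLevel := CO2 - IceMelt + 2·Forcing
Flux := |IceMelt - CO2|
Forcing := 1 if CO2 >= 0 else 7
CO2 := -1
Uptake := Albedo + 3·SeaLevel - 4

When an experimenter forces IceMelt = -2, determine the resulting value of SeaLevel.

15

do(IceMelt=-2) replaces the equation IceMelt := 3 if CO2 >= -2 else 4 with the constant IceMelt = -2.
Forcing = 1 if CO2 >= 0 else 7  [with CO2=-1]  = 7
SeaLevel = CO2 - IceMelt + 2·Forcing  [with CO2=-1, IceMelt=-2, Forcing=7]  = 15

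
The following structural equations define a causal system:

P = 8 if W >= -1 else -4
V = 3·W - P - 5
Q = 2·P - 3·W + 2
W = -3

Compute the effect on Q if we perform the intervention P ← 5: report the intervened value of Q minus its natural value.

The intervention breaks the incoming arrows to P: P = 8 if W >= -1 else -4 no longer applies, and P = 5.
Q = 2·P - 3·W + 2  [with P=5, W=-3]  = 21
Without intervention: P = 8 if W >= -1 else -4  [with W=-3]  = -4; Q = 2·P - 3·W + 2  [with P=-4, W=-3]  = 3.
Change = 21 − 3 = 18.

18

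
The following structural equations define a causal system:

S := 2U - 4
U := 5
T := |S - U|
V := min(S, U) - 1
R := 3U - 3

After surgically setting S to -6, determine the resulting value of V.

-7

do(S=-6) replaces the equation S := 2U - 4 with the constant S = -6.
V = min(S, U) - 1  [with S=-6, U=5]  = -7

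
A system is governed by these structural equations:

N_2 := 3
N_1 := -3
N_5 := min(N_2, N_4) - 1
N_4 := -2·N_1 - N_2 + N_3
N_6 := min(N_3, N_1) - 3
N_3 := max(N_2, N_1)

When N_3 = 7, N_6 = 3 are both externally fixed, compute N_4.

10

Setting N_3 = 7, N_6 = 3 by intervention discards those variables' equations.
N_4 = -2·N_1 - N_2 + N_3  [with N_1=-3, N_2=3, N_3=7]  = 10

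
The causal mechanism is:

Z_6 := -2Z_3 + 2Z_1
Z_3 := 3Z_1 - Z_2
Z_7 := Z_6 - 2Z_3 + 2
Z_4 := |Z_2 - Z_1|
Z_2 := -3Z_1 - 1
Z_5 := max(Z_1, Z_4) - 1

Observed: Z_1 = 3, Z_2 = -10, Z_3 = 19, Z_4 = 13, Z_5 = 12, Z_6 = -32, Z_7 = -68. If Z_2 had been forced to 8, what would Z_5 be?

4

do(Z_2=8) replaces the equation Z_2 := -3Z_1 - 1 with the constant Z_2 = 8.
Z_4 = |Z_2 - Z_1|  [with Z_2=8, Z_1=3]  = 5
Z_5 = max(Z_1, Z_4) - 1  [with Z_1=3, Z_4=5]  = 4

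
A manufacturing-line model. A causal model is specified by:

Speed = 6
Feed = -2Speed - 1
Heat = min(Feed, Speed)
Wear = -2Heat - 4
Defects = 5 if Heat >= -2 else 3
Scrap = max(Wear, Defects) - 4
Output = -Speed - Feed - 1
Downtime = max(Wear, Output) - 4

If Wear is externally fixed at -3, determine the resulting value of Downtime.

do(Wear=-3) replaces the equation Wear = -2Heat - 4 with the constant Wear = -3.
Feed = -2Speed - 1  [with Speed=6]  = -13
Output = -Speed - Feed - 1  [with Speed=6, Feed=-13]  = 6
Downtime = max(Wear, Output) - 4  [with Wear=-3, Output=6]  = 2

2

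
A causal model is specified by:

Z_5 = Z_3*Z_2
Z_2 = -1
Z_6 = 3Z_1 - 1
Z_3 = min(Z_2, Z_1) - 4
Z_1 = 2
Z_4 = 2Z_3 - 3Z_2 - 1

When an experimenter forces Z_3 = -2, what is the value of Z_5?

2

do(Z_3=-2) replaces the equation Z_3 = min(Z_2, Z_1) - 4 with the constant Z_3 = -2.
Z_5 = Z_3*Z_2  [with Z_3=-2, Z_2=-1]  = 2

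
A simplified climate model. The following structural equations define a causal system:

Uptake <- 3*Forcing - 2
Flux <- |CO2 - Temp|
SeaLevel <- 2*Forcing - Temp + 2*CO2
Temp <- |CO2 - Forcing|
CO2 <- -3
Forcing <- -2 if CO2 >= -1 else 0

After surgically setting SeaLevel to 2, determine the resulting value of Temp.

3

Under do(SeaLevel=2), the mechanism SeaLevel <- 2*Forcing - Temp + 2*CO2 is discarded; SeaLevel is fixed at 2.
Since Temp is not a descendant of the intervened variable, it is unaffected.
Forcing = -2 if CO2 >= -1 else 0  [with CO2=-3]  = 0
Temp = |CO2 - Forcing|  [with CO2=-3, Forcing=0]  = 3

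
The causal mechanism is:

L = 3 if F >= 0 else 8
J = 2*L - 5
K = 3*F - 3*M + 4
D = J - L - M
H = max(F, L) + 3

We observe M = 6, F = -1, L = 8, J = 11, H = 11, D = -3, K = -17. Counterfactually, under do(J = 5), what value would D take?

Under do(J=5), the mechanism J = 2*L - 5 is discarded; J is fixed at 5.
L = 3 if F >= 0 else 8  [with F=-1]  = 8
D = J - L - M  [with J=5, L=8, M=6]  = -9

-9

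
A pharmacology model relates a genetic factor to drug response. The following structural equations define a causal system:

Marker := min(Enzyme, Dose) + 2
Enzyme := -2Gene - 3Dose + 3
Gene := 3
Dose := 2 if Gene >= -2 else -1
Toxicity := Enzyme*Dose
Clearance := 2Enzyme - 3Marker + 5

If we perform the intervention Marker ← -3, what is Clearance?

Under do(Marker=-3), the mechanism Marker := min(Enzyme, Dose) + 2 is discarded; Marker is fixed at -3.
Dose = 2 if Gene >= -2 else -1  [with Gene=3]  = 2
Enzyme = -2Gene - 3Dose + 3  [with Gene=3, Dose=2]  = -9
Clearance = 2Enzyme - 3Marker + 5  [with Enzyme=-9, Marker=-3]  = -4

-4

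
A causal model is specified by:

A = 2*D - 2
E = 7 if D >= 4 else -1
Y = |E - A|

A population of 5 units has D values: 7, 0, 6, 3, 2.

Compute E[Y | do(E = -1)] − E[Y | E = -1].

do(E=-1) breaks E's dependence on D. With E=-1 fixed, Y across the units is 13, 1, 11, 5, 3, mean 6.6.
E[Y|E=-1] averages over only the 3 units with E=-1 (D = 0, 3, 2): Y = 1, 5, 3, mean 3.
Difference = 6.6 − 3 = 3.6.

3.6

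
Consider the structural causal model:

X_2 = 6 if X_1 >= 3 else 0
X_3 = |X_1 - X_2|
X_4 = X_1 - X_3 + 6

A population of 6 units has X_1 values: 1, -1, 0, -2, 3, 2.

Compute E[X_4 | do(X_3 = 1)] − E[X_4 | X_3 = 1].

0.5

do(X_3=1) breaks X_3's dependence on X_1. With X_3=1 fixed, X_4 across the units is 6, 4, 5, 3, 8, 7, mean 5.5.
E[X_4|X_3=1] averages over only the 2 units with X_3=1 (X_1 = 1, -1): X_4 = 6, 4, mean 5.
Difference = 5.5 − 5 = 0.5.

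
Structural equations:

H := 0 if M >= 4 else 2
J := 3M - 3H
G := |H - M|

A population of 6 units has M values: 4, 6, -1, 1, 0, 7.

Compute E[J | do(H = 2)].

Under do(H=2), H's equation is replaced by H=2 for every unit. Per-unit J: 6, 12, -9, -3, -6, 15. Mean = 2.5.

2.5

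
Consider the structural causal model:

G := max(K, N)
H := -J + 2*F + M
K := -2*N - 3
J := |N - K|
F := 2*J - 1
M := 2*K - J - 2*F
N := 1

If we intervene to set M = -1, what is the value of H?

Intervening sets M = -1 and removes its equation (M := 2*K - J - 2*F).
K = -2*N - 3  [with N=1]  = -5
J = |N - K|  [with N=1, K=-5]  = 6
F = 2*J - 1  [with J=6]  = 11
H = -J + 2*F + M  [with J=6, F=11, M=-1]  = 15

15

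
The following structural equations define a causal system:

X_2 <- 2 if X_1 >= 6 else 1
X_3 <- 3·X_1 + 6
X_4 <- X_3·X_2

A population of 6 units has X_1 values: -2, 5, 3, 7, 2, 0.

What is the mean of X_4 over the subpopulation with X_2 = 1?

E[X_4|X_2=1] averages over only the 5 units with X_2=1 (X_1 = -2, 5, 3, 2, 0): X_4 = 0, 21, 15, 12, 6, mean 10.8.

10.8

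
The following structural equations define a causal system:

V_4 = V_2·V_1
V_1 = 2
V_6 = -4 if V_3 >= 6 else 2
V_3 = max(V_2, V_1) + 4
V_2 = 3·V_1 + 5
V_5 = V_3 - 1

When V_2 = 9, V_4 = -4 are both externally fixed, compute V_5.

12

Setting V_2 = 9, V_4 = -4 by intervention discards those variables' equations.
V_3 = max(V_2, V_1) + 4  [with V_2=9, V_1=2]  = 13
V_5 = V_3 - 1  [with V_3=13]  = 12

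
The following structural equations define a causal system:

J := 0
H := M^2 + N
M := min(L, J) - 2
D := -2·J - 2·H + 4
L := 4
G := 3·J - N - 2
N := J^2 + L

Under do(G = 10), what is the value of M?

-2

do(G=10) replaces the equation G := 3·J - N - 2 with the constant G = 10.
No directed path runs from G to M, so M keeps its natural value.
M = min(L, J) - 2  [with L=4, J=0]  = -2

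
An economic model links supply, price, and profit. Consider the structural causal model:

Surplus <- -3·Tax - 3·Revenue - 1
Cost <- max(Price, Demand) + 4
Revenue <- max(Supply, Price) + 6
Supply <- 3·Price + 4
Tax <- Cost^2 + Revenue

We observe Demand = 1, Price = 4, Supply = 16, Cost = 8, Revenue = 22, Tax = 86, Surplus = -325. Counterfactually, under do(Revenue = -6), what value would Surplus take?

-157

Under do(Revenue=-6), the mechanism Revenue <- max(Supply, Price) + 6 is discarded; Revenue is fixed at -6.
Cost = max(Price, Demand) + 4  [with Price=4, Demand=1]  = 8
Tax = Cost^2 + Revenue  [with Cost=8, Revenue=-6]  = 58
Surplus = -3·Tax - 3·Revenue - 1  [with Tax=58, Revenue=-6]  = -157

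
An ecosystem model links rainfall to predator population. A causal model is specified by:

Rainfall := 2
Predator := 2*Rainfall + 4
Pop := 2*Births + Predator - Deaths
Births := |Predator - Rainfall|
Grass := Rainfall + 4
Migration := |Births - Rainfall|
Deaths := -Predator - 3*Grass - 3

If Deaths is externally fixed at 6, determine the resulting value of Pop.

Under do(Deaths=6), the mechanism Deaths := -Predator - 3*Grass - 3 is discarded; Deaths is fixed at 6.
Predator = 2*Rainfall + 4  [with Rainfall=2]  = 8
Births = |Predator - Rainfall|  [with Predator=8, Rainfall=2]  = 6
Pop = 2*Births + Predator - Deaths  [with Births=6, Predator=8, Deaths=6]  = 14

14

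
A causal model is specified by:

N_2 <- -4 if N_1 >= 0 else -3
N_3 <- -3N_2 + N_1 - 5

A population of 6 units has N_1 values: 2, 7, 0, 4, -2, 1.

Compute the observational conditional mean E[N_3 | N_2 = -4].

Observing N_2=-4 restricts to units where N_2's equation naturally yields -4: N_1 ∈ {2, 7, 0, 4, 1}. In that subpopulation N_3 = 9, 14, 7, 11, 8, mean 9.8.

9.8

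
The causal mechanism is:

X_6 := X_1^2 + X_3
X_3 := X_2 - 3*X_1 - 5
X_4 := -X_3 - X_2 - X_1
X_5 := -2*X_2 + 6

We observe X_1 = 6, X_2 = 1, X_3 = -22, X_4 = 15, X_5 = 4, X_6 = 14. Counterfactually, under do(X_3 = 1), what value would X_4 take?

The intervention breaks the incoming arrows to X_3: X_3 := X_2 - 3*X_1 - 5 no longer applies, and X_3 = 1.
X_4 = -X_3 - X_2 - X_1  [with X_3=1, X_2=1, X_1=6]  = -8

-8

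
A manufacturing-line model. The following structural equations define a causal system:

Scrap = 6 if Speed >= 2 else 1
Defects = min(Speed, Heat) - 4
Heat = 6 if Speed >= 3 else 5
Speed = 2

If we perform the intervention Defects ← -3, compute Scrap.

6

The intervention breaks the incoming arrows to Defects: Defects = min(Speed, Heat) - 4 no longer applies, and Defects = -3.
Scrap is not downstream of the intervention, so its value is determined by the original equations.
Scrap = 6 if Speed >= 2 else 1  [with Speed=2]  = 6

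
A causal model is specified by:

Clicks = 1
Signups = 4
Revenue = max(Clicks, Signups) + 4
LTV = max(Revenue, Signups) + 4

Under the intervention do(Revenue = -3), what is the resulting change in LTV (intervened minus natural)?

-4

The intervention breaks the incoming arrows to Revenue: Revenue = max(Clicks, Signups) + 4 no longer applies, and Revenue = -3.
LTV = max(Revenue, Signups) + 4  [with Revenue=-3, Signups=4]  = 8
Without intervention: Revenue = max(Clicks, Signups) + 4  [with Clicks=1, Signups=4]  = 8; LTV = max(Revenue, Signups) + 4  [with Revenue=8, Signups=4]  = 12.
Change = 8 − 12 = -4.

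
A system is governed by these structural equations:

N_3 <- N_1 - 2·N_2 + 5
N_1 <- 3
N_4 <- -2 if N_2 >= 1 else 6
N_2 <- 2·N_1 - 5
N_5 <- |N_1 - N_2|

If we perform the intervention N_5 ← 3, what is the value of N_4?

The intervention breaks the incoming arrows to N_5: N_5 <- |N_1 - N_2| no longer applies, and N_5 = 3.
Since N_4 is not a descendant of the intervened variable, it is unaffected.
N_2 = 2·N_1 - 5  [with N_1=3]  = 1
N_4 = -2 if N_2 >= 1 else 6  [with N_2=1]  = -2

-2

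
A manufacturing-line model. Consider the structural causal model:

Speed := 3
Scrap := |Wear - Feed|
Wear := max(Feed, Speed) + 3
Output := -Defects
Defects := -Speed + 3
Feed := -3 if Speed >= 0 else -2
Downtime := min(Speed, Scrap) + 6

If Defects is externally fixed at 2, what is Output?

-2

Under do(Defects=2), the mechanism Defects := -Speed + 3 is discarded; Defects is fixed at 2.
Output = -Defects  [with Defects=2]  = -2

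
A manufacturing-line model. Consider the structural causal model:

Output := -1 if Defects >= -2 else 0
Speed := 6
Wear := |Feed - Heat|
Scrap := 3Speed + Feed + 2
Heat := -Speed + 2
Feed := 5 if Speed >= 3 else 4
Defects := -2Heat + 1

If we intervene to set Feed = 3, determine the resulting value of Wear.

Under do(Feed=3), the mechanism Feed := 5 if Speed >= 3 else 4 is discarded; Feed is fixed at 3.
Heat = -Speed + 2  [with Speed=6]  = -4
Wear = |Feed - Heat|  [with Feed=3, Heat=-4]  = 7

7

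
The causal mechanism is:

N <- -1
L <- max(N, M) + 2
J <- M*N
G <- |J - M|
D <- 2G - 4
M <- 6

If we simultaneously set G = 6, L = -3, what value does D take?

8

Setting G = 6, L = -3 by intervention discards those variables' equations.
D = 2G - 4  [with G=6]  = 8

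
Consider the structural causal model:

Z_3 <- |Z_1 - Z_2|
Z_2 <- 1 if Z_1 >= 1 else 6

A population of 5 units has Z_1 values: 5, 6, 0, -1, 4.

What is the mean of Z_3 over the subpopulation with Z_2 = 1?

4

Observing Z_2=1 restricts to units where Z_2's equation naturally yields 1: Z_1 ∈ {5, 6, 4}. In that subpopulation Z_3 = 4, 5, 3, mean 4.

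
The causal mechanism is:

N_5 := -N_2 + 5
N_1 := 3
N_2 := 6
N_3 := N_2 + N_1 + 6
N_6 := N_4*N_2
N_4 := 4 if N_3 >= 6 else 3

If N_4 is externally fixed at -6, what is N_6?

Under do(N_4=-6), the mechanism N_4 := 4 if N_3 >= 6 else 3 is discarded; N_4 is fixed at -6.
N_6 = N_4*N_2  [with N_4=-6, N_2=6]  = -36

-36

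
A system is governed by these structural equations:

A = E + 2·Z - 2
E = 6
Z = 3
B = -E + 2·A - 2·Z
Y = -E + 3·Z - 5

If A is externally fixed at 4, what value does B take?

do(A=4) replaces the equation A = E + 2·Z - 2 with the constant A = 4.
B = -E + 2·A - 2·Z  [with E=6, A=4, Z=3]  = -4

-4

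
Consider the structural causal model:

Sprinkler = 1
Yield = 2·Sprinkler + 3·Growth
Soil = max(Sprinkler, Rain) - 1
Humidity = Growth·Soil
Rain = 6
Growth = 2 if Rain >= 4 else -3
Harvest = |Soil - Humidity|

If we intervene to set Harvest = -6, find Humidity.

The intervention breaks the incoming arrows to Harvest: Harvest = |Soil - Humidity| no longer applies, and Harvest = -6.
Humidity is not downstream of the intervention, so its value is determined by the original equations.
Soil = max(Sprinkler, Rain) - 1  [with Sprinkler=1, Rain=6]  = 5
Growth = 2 if Rain >= 4 else -3  [with Rain=6]  = 2
Humidity = Growth·Soil  [with Growth=2, Soil=5]  = 10

10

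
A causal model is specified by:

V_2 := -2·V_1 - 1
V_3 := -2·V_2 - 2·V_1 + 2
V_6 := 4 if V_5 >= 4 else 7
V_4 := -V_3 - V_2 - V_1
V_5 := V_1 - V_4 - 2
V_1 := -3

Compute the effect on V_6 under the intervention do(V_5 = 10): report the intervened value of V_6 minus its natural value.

-3

The intervention breaks the incoming arrows to V_5: V_5 := V_1 - V_4 - 2 no longer applies, and V_5 = 10.
V_6 = 4 if V_5 >= 4 else 7  [with V_5=10]  = 4
Without intervention: V_2 = -2·V_1 - 1  [with V_1=-3]  = 5; V_3 = -2·V_2 - 2·V_1 + 2  [with V_2=5, V_1=-3]  = -2; V_4 = -V_3 - V_2 - V_1  [with V_3=-2, V_2=5, V_1=-3]  = 0; V_5 = V_1 - V_4 - 2  [with V_1=-3, V_4=0]  = -5; V_6 = 4 if V_5 >= 4 else 7  [with V_5=-5]  = 7.
Change = 4 − 7 = -3.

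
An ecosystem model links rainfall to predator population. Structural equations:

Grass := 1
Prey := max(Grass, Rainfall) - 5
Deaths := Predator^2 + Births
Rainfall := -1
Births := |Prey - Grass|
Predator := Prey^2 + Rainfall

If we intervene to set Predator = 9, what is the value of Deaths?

Under do(Predator=9), the mechanism Predator := Prey^2 + Rainfall is discarded; Predator is fixed at 9.
Prey = max(Grass, Rainfall) - 5  [with Grass=1, Rainfall=-1]  = -4
Births = |Prey - Grass|  [with Prey=-4, Grass=1]  = 5
Deaths = Predator^2 + Births  [with Predator=9, Births=5]  = 86

86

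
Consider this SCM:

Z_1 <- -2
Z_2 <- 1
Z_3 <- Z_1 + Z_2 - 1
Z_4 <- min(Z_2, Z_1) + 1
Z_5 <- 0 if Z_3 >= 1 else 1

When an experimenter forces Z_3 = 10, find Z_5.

0

do(Z_3=10) replaces the equation Z_3 <- Z_1 + Z_2 - 1 with the constant Z_3 = 10.
Z_5 = 0 if Z_3 >= 1 else 1  [with Z_3=10]  = 0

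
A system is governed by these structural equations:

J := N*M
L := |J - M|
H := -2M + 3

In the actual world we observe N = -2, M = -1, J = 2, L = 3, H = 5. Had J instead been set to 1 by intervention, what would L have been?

The intervention breaks the incoming arrows to J: J := N*M no longer applies, and J = 1.
L = |J - M|  [with J=1, M=-1]  = 2

2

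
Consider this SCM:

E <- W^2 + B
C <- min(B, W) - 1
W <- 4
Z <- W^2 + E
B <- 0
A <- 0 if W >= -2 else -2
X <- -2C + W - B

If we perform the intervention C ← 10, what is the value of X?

-16

do(C=10) replaces the equation C <- min(B, W) - 1 with the constant C = 10.
X = -2C + W - B  [with C=10, W=4, B=0]  = -16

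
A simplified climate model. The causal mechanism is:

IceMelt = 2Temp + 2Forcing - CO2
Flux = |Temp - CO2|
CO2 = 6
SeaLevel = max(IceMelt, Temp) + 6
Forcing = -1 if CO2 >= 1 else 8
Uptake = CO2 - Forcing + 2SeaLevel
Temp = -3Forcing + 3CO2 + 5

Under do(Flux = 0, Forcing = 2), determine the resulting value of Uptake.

80

Setting Flux = 0, Forcing = 2 by intervention discards those variables' equations.
Temp = -3Forcing + 3CO2 + 5  [with Forcing=2, CO2=6]  = 17
IceMelt = 2Temp + 2Forcing - CO2  [with Temp=17, Forcing=2, CO2=6]  = 32
SeaLevel = max(IceMelt, Temp) + 6  [with IceMelt=32, Temp=17]  = 38
Uptake = CO2 - Forcing + 2SeaLevel  [with CO2=6, Forcing=2, SeaLevel=38]  = 80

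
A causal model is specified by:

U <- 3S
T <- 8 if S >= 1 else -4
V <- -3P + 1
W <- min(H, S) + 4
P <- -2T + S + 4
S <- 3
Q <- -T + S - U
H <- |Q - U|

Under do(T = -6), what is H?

9

Under do(T=-6), the mechanism T <- 8 if S >= 1 else -4 is discarded; T is fixed at -6.
U = 3S  [with S=3]  = 9
Q = -T + S - U  [with T=-6, S=3, U=9]  = 0
H = |Q - U|  [with Q=0, U=9]  = 9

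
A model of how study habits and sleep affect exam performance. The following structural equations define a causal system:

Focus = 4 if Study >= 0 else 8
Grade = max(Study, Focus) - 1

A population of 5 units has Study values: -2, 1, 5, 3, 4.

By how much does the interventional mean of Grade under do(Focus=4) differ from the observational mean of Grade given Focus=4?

Every unit gets Focus=4 under the intervention. Grade values become 3, 3, 4, 3, 3; E[Grade|do(Focus=4)] = 3.2.
Conditioning on Focus=4 selects the 4 unit(s) with Study ∈ {1, 5, 3, 4}. Their Grade values: 3, 4, 3, 3. Mean = 3.25.
Difference = 3.2 − 3.25 = -0.05.

-0.05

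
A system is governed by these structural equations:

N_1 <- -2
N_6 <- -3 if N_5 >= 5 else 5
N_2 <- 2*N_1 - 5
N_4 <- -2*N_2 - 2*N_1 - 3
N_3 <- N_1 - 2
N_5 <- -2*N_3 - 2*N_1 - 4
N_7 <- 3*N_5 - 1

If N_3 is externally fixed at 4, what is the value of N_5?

-8

do(N_3=4) replaces the equation N_3 <- N_1 - 2 with the constant N_3 = 4.
N_5 = -2*N_3 - 2*N_1 - 4  [with N_3=4, N_1=-2]  = -8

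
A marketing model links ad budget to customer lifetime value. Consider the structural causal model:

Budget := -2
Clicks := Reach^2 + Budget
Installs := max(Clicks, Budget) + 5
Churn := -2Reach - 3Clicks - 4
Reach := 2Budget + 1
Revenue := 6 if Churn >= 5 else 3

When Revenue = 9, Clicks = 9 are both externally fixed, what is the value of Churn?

-25

Under do(Revenue = 9, Clicks = 9), each intervened variable's structural equation is replaced by its fixed value.
Reach = 2Budget + 1  [with Budget=-2]  = -3
Churn = -2Reach - 3Clicks - 4  [with Reach=-3, Clicks=9]  = -25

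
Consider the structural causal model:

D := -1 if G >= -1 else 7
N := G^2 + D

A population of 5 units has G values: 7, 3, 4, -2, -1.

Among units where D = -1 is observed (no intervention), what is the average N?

E[N|D=-1] averages over only the 4 units with D=-1 (G = 7, 3, 4, -1): N = 48, 8, 15, 0, mean 17.75.

17.75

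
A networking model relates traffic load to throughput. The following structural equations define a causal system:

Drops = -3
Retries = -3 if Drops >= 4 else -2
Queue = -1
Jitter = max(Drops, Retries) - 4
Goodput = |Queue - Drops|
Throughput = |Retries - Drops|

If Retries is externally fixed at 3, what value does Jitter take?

-1

The intervention breaks the incoming arrows to Retries: Retries = -3 if Drops >= 4 else -2 no longer applies, and Retries = 3.
Jitter = max(Drops, Retries) - 4  [with Drops=-3, Retries=3]  = -1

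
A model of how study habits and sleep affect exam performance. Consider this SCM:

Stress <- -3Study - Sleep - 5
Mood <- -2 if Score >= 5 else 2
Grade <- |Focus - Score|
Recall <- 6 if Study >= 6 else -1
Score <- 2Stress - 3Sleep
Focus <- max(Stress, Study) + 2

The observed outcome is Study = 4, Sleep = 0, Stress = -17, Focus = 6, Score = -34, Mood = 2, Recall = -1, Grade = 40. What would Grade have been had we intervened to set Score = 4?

do(Score=4) replaces the equation Score <- 2Stress - 3Sleep with the constant Score = 4.
Stress = -3Study - Sleep - 5  [with Study=4, Sleep=0]  = -17
Focus = max(Stress, Study) + 2  [with Stress=-17, Study=4]  = 6
Grade = |Focus - Score|  [with Focus=6, Score=4]  = 2

2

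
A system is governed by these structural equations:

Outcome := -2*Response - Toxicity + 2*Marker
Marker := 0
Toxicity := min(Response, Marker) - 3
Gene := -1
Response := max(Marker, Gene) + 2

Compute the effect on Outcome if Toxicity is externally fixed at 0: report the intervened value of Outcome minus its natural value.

Intervening sets Toxicity = 0 and removes its equation (Toxicity := min(Response, Marker) - 3).
Response = max(Marker, Gene) + 2  [with Marker=0, Gene=-1]  = 2
Outcome = -2*Response - Toxicity + 2*Marker  [with Response=2, Toxicity=0, Marker=0]  = -4
Without intervention: Response = max(Marker, Gene) + 2  [with Marker=0, Gene=-1]  = 2; Toxicity = min(Response, Marker) - 3  [with Response=2, Marker=0]  = -3; Outcome = -2*Response - Toxicity + 2*Marker  [with Response=2, Toxicity=-3, Marker=0]  = -1.
Change = -4 − (-1) = -3.

-3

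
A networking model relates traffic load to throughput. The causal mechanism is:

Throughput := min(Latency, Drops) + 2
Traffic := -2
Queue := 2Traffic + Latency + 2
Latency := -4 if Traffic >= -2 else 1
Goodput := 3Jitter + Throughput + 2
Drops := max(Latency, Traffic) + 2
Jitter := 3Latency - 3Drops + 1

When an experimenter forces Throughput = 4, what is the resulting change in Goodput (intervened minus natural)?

6

Intervening sets Throughput = 4 and removes its equation (Throughput := min(Latency, Drops) + 2).
Latency = -4 if Traffic >= -2 else 1  [with Traffic=-2]  = -4
Drops = max(Latency, Traffic) + 2  [with Latency=-4, Traffic=-2]  = 0
Jitter = 3Latency - 3Drops + 1  [with Latency=-4, Drops=0]  = -11
Goodput = 3Jitter + Throughput + 2  [with Jitter=-11, Throughput=4]  = -27
Without intervention: Latency = -4 if Traffic >= -2 else 1  [with Traffic=-2]  = -4; Drops = max(Latency, Traffic) + 2  [with Latency=-4, Traffic=-2]  = 0; Jitter = 3Latency - 3Drops + 1  [with Latency=-4, Drops=0]  = -11; Throughput = min(Latency, Drops) + 2  [with Latency=-4, Drops=0]  = -2; Goodput = 3Jitter + Throughput + 2  [with Jitter=-11, Throughput=-2]  = -33.
Change = -27 − (-33) = 6.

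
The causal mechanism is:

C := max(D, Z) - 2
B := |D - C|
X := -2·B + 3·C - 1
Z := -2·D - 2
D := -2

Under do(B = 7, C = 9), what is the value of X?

The joint intervention fixes B = 7, C = 9, removing each variable's own equation.
X = -2·B + 3·C - 1  [with B=7, C=9]  = 12

12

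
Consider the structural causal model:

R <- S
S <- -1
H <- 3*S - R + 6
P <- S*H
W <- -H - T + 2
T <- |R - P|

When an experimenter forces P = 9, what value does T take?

Intervening sets P = 9 and removes its equation (P <- S*H).
R = S  [with S=-1]  = -1
T = |R - P|  [with R=-1, P=9]  = 10

10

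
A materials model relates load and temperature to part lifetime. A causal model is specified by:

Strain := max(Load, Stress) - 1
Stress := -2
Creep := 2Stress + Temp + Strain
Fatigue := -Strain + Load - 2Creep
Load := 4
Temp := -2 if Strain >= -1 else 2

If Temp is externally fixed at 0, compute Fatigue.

Under do(Temp=0), the mechanism Temp := -2 if Strain >= -1 else 2 is discarded; Temp is fixed at 0.
Strain = max(Load, Stress) - 1  [with Load=4, Stress=-2]  = 3
Creep = 2Stress + Temp + Strain  [with Stress=-2, Temp=0, Strain=3]  = -1
Fatigue = -Strain + Load - 2Creep  [with Strain=3, Load=4, Creep=-1]  = 3

3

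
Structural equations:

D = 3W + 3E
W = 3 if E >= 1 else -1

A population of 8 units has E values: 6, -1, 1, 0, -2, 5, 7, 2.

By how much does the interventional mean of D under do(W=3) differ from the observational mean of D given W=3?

-5.85

Under do(W=3), W's equation is replaced by W=3 for every unit. Per-unit D: 27, 6, 12, 9, 3, 24, 30, 15. Mean = 15.75.
Observing W=3 restricts to units where W's equation naturally yields 3: E ∈ {6, 1, 5, 7, 2}. In that subpopulation D = 27, 12, 24, 30, 15, mean 21.6.
Difference = 15.75 − 21.6 = -5.85.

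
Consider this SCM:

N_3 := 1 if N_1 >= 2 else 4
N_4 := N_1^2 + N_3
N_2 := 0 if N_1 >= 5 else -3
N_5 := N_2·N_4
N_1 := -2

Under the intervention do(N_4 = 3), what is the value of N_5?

Intervening sets N_4 = 3 and removes its equation (N_4 := N_1^2 + N_3).
N_2 = 0 if N_1 >= 5 else -3  [with N_1=-2]  = -3
N_5 = N_2·N_4  [with N_2=-3, N_4=3]  = -9

-9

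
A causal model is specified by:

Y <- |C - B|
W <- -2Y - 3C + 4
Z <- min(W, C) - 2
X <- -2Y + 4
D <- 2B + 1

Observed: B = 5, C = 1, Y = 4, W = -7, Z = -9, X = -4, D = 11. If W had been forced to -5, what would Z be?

Intervening sets W = -5 and removes its equation (W <- -2Y - 3C + 4).
Z = min(W, C) - 2  [with W=-5, C=1]  = -7

-7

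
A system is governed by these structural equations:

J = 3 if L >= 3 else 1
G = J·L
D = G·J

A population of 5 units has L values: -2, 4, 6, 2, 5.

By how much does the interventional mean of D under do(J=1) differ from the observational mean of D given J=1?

3

do(J=1) breaks J's dependence on L. With J=1 fixed, D across the units is -2, 4, 6, 2, 5, mean 3.
Conditioning on J=1 selects the 2 unit(s) with L ∈ {-2, 2}. Their D values: -2, 2. Mean = 0.
Difference = 3 − 0 = 3.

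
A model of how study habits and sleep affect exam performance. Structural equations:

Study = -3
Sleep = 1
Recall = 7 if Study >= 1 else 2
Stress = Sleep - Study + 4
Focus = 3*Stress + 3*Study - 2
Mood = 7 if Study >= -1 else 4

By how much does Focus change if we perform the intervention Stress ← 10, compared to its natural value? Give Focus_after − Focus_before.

6

The intervention breaks the incoming arrows to Stress: Stress = Sleep - Study + 4 no longer applies, and Stress = 10.
Focus = 3*Stress + 3*Study - 2  [with Stress=10, Study=-3]  = 19
Without intervention: Stress = Sleep - Study + 4  [with Sleep=1, Study=-3]  = 8; Focus = 3*Stress + 3*Study - 2  [with Stress=8, Study=-3]  = 13.
Change = 19 − 13 = 6.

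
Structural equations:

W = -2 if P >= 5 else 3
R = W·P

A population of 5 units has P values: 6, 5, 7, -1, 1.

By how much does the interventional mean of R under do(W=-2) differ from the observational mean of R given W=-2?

4.8

do(W=-2) breaks W's dependence on P. With W=-2 fixed, R across the units is -12, -10, -14, 2, -2, mean -7.2.
Observing W=-2 restricts to units where W's equation naturally yields -2: P ∈ {6, 5, 7}. In that subpopulation R = -12, -10, -14, mean -12.
Difference = -7.2 − (-12) = 4.8.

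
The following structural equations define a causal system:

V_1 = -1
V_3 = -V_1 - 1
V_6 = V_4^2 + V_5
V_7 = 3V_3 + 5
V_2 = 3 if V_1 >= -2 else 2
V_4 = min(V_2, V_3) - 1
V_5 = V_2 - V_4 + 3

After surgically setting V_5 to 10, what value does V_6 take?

11

The intervention breaks the incoming arrows to V_5: V_5 = V_2 - V_4 + 3 no longer applies, and V_5 = 10.
V_2 = 3 if V_1 >= -2 else 2  [with V_1=-1]  = 3
V_3 = -V_1 - 1  [with V_1=-1]  = 0
V_4 = min(V_2, V_3) - 1  [with V_2=3, V_3=0]  = -1
V_6 = V_4^2 + V_5  [with V_4=-1, V_5=10]  = 11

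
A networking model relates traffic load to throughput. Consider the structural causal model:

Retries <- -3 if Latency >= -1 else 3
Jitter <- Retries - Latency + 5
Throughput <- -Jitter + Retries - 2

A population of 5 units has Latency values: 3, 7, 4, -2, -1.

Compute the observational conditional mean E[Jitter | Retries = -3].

-1.25

E[Jitter|Retries=-3] averages over only the 4 units with Retries=-3 (Latency = 3, 7, 4, -1): Jitter = -1, -5, -2, 3, mean -1.25.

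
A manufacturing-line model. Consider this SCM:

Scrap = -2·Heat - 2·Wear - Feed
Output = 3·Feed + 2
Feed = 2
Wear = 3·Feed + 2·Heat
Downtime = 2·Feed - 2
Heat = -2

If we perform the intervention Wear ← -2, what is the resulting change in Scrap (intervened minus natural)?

8

The intervention breaks the incoming arrows to Wear: Wear = 3·Feed + 2·Heat no longer applies, and Wear = -2.
Scrap = -2·Heat - 2·Wear - Feed  [with Heat=-2, Wear=-2, Feed=2]  = 6
Without intervention: Wear = 3·Feed + 2·Heat  [with Feed=2, Heat=-2]  = 2; Scrap = -2·Heat - 2·Wear - Feed  [with Heat=-2, Wear=2, Feed=2]  = -2.
Change = 6 − (-2) = 8.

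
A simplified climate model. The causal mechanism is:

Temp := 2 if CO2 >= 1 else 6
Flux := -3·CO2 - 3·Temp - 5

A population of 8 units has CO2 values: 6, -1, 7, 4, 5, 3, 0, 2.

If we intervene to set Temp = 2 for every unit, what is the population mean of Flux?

-20.75

Every unit gets Temp=2 under the intervention. Flux values become -29, -8, -32, -23, -26, -20, -11, -17; E[Flux|do(Temp=2)] = -20.75.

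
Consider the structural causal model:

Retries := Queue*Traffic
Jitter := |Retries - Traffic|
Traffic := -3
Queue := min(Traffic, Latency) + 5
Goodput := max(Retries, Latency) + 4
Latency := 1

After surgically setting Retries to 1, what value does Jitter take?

Intervening sets Retries = 1 and removes its equation (Retries := Queue*Traffic).
Jitter = |Retries - Traffic|  [with Retries=1, Traffic=-3]  = 4

4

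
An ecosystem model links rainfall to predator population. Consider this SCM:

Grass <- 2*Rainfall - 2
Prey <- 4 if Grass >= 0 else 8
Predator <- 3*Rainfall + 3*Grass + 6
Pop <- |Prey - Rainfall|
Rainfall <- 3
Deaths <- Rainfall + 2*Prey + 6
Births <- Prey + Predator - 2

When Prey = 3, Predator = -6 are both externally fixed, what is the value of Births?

Setting Prey = 3, Predator = -6 by intervention discards those variables' equations.
Births = Prey + Predator - 2  [with Prey=3, Predator=-6]  = -5

-5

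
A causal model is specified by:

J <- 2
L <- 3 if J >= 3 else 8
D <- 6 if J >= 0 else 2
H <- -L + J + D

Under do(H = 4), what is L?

8

The intervention breaks the incoming arrows to H: H <- -L + J + D no longer applies, and H = 4.
Since L is not a descendant of the intervened variable, it is unaffected.
L = 3 if J >= 3 else 8  [with J=2]  = 8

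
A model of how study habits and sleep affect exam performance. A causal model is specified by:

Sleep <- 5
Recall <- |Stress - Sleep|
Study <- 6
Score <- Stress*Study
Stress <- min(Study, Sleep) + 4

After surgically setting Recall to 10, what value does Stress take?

do(Recall=10) replaces the equation Recall <- |Stress - Sleep| with the constant Recall = 10.
Stress is not downstream of the intervention, so its value is determined by the original equations.
Stress = min(Study, Sleep) + 4  [with Study=6, Sleep=5]  = 9

9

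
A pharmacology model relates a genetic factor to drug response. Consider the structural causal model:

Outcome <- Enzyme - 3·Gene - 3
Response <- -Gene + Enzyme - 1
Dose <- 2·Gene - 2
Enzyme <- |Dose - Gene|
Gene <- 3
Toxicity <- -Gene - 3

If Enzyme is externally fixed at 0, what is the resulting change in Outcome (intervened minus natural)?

-1

The intervention breaks the incoming arrows to Enzyme: Enzyme <- |Dose - Gene| no longer applies, and Enzyme = 0.
Outcome = Enzyme - 3·Gene - 3  [with Enzyme=0, Gene=3]  = -12
Without intervention: Dose = 2·Gene - 2  [with Gene=3]  = 4; Enzyme = |Dose - Gene|  [with Dose=4, Gene=3]  = 1; Outcome = Enzyme - 3·Gene - 3  [with Enzyme=1, Gene=3]  = -11.
Change = -12 − (-11) = -1.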